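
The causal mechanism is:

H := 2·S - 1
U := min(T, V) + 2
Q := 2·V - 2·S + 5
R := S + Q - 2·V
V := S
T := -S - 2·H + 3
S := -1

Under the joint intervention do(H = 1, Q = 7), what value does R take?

8

Setting H = 1, Q = 7 by intervention discards those variables' equations.
V = S  [with S=-1]  = -1
R = S + Q - 2·V  [with S=-1, Q=7, V=-1]  = 8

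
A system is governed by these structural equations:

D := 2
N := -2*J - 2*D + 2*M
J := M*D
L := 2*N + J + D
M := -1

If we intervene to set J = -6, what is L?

do(J=-6) replaces the equation J := M*D with the constant J = -6.
N = -2*J - 2*D + 2*M  [with J=-6, D=2, M=-1]  = 6
L = 2*N + J + D  [with N=6, J=-6, D=2]  = 8

8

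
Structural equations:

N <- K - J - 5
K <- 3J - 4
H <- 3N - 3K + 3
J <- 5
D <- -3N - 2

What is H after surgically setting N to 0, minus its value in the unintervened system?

-3

The intervention breaks the incoming arrows to N: N <- K - J - 5 no longer applies, and N = 0.
K = 3J - 4  [with J=5]  = 11
H = 3N - 3K + 3  [with N=0, K=11]  = -30
Without intervention: K = 3J - 4  [with J=5]  = 11; N = K - J - 5  [with K=11, J=5]  = 1; H = 3N - 3K + 3  [with N=1, K=11]  = -27.
Change = -30 − (-27) = -3.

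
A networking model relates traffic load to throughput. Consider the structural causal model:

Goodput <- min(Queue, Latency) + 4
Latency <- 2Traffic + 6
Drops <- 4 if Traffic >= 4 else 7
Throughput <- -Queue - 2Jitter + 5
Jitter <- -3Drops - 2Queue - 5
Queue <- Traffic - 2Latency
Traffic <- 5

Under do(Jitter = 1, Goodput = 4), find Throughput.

30

Under do(Jitter = 1, Goodput = 4), each intervened variable's structural equation is replaced by its fixed value.
Latency = 2Traffic + 6  [with Traffic=5]  = 16
Queue = Traffic - 2Latency  [with Traffic=5, Latency=16]  = -27
Throughput = -Queue - 2Jitter + 5  [with Queue=-27, Jitter=1]  = 30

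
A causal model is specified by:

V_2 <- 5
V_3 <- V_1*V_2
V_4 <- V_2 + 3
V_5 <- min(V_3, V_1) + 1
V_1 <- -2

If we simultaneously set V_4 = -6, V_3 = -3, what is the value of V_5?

The joint intervention fixes V_4 = -6, V_3 = -3, removing each variable's own equation.
V_5 = min(V_3, V_1) + 1  [with V_3=-3, V_1=-2]  = -2

-2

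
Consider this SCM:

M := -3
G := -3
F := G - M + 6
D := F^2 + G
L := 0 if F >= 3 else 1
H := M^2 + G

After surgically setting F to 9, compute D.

78

The intervention breaks the incoming arrows to F: F := G - M + 6 no longer applies, and F = 9.
D = F^2 + G  [with F=9, G=-3]  = 78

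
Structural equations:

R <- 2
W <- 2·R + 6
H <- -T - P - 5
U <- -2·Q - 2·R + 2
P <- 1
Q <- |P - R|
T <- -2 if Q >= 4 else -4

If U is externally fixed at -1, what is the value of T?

-4

Under do(U=-1), the mechanism U <- -2·Q - 2·R + 2 is discarded; U is fixed at -1.
Since T is not a descendant of the intervened variable, it is unaffected.
Q = |P - R|  [with P=1, R=2]  = 1
T = -2 if Q >= 4 else -4  [with Q=1]  = -4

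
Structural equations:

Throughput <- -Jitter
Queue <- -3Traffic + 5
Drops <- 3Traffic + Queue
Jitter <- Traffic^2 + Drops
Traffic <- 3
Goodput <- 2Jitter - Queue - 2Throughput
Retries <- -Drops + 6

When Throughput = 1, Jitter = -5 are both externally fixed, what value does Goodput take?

-8

Setting Throughput = 1, Jitter = -5 by intervention discards those variables' equations.
Queue = -3Traffic + 5  [with Traffic=3]  = -4
Goodput = 2Jitter - Queue - 2Throughput  [with Jitter=-5, Queue=-4, Throughput=1]  = -8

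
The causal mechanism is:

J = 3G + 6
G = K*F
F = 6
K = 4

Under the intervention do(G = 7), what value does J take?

The intervention breaks the incoming arrows to G: G = K*F no longer applies, and G = 7.
J = 3G + 6  [with G=7]  = 27

27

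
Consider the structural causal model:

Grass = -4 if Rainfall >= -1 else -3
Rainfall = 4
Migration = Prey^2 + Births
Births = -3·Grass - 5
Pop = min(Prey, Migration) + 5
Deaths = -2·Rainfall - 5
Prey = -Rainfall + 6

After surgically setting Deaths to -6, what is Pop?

Under do(Deaths=-6), the mechanism Deaths = -2·Rainfall - 5 is discarded; Deaths is fixed at -6.
Since Pop is not a descendant of the intervened variable, it is unaffected.
Grass = -4 if Rainfall >= -1 else -3  [with Rainfall=4]  = -4
Prey = -Rainfall + 6  [with Rainfall=4]  = 2
Births = -3·Grass - 5  [with Grass=-4]  = 7
Migration = Prey^2 + Births  [with Prey=2, Births=7]  = 11
Pop = min(Prey, Migration) + 5  [with Prey=2, Migration=11]  = 7

7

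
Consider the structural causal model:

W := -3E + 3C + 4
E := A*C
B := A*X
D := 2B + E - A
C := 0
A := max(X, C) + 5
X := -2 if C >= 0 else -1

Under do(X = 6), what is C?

Under do(X=6), the mechanism X := -2 if C >= 0 else -1 is discarded; X is fixed at 6.
C is not downstream of the intervention, so its value is determined by the original equations.

0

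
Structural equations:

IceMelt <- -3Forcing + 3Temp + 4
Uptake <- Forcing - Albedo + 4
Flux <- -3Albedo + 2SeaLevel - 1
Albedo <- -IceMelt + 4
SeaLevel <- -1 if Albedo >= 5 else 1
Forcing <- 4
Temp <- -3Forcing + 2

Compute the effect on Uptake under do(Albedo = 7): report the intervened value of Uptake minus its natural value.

The intervention breaks the incoming arrows to Albedo: Albedo <- -IceMelt + 4 no longer applies, and Albedo = 7.
Uptake = Forcing - Albedo + 4  [with Forcing=4, Albedo=7]  = 1
Without intervention: Temp = -3Forcing + 2  [with Forcing=4]  = -10; IceMelt = -3Forcing + 3Temp + 4  [with Forcing=4, Temp=-10]  = -38; Albedo = -IceMelt + 4  [with IceMelt=-38]  = 42; Uptake = Forcing - Albedo + 4  [with Forcing=4, Albedo=42]  = -34.
Change = 1 − (-34) = 35.

35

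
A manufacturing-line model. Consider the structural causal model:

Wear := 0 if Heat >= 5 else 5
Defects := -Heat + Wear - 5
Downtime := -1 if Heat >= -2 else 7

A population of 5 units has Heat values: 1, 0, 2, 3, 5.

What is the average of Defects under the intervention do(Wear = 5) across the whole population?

-2.2

do(Wear=5) breaks Wear's dependence on Heat. With Wear=5 fixed, Defects across the units is -1, 0, -2, -3, -5, mean -2.2.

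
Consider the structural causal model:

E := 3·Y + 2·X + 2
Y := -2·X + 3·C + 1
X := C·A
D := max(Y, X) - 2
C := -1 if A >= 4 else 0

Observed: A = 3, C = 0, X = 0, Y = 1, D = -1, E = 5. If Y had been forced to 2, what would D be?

0

Intervening sets Y = 2 and removes its equation (Y := -2·X + 3·C + 1).
C = -1 if A >= 4 else 0  [with A=3]  = 0
X = C·A  [with C=0, A=3]  = 0
D = max(Y, X) - 2  [with Y=2, X=0]  = 0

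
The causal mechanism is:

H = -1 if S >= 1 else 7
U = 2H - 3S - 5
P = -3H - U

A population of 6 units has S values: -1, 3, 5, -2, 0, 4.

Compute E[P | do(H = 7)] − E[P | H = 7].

Under do(H=7), H's equation is replaced by H=7 for every unit. Per-unit P: -33, -21, -15, -36, -30, -18. Mean = -25.5.
Observing H=7 restricts to units where H's equation naturally yields 7: S ∈ {-1, -2, 0}. In that subpopulation P = -33, -36, -30, mean -33.
Difference = -25.5 − (-33) = 7.5.

7.5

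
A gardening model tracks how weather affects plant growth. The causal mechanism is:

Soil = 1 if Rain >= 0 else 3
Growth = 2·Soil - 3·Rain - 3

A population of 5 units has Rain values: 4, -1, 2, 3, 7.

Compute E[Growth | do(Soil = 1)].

The intervention sets Soil=1 in all 5 units regardless of Rain. Recomputing Growth per unit gives -13, 2, -7, -10, -22; average -10.

-10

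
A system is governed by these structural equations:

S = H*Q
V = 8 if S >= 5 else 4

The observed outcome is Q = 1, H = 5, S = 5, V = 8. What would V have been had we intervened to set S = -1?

The intervention breaks the incoming arrows to S: S = H*Q no longer applies, and S = -1.
V = 8 if S >= 5 else 4  [with S=-1]  = 4

4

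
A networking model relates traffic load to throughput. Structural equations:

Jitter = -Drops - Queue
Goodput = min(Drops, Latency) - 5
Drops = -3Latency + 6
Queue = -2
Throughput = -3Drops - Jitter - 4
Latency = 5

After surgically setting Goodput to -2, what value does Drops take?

do(Goodput=-2) replaces the equation Goodput = min(Drops, Latency) - 5 with the constant Goodput = -2.
Drops is not downstream of the intervention, so its value is determined by the original equations.
Drops = -3Latency + 6  [with Latency=5]  = -9

-9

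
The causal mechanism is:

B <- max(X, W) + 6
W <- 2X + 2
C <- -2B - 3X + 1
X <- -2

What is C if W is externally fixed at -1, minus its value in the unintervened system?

-2

Under do(W=-1), the mechanism W <- 2X + 2 is discarded; W is fixed at -1.
B = max(X, W) + 6  [with X=-2, W=-1]  = 5
C = -2B - 3X + 1  [with B=5, X=-2]  = -3
Without intervention: W = 2X + 2  [with X=-2]  = -2; B = max(X, W) + 6  [with X=-2, W=-2]  = 4; C = -2B - 3X + 1  [with B=4, X=-2]  = -1.
Change = -3 − (-1) = -2.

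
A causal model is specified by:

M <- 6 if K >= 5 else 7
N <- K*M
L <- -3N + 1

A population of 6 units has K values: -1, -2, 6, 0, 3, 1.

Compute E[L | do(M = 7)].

do(M=7) breaks M's dependence on K. With M=7 fixed, L across the units is 22, 43, -125, 1, -62, -20, mean -23.5.

-23.5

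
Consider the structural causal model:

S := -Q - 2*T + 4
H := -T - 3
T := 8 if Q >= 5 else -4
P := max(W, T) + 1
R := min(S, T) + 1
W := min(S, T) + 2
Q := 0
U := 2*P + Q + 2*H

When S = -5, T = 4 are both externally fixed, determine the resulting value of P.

5

Setting S = -5, T = 4 by intervention discards those variables' equations.
W = min(S, T) + 2  [with S=-5, T=4]  = -3
P = max(W, T) + 1  [with W=-3, T=4]  = 5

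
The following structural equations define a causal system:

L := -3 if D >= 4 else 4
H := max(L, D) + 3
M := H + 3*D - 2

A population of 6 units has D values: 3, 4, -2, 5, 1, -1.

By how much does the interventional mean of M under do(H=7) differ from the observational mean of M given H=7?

2

Under do(H=7), H's equation is replaced by H=7 for every unit. Per-unit M: 14, 17, -1, 20, 8, 2. Mean = 10.
Conditioning on H=7 selects the 5 unit(s) with D ∈ {3, 4, -2, 1, -1}. Their M values: 14, 17, -1, 8, 2. Mean = 8.
Difference = 10 − 8 = 2.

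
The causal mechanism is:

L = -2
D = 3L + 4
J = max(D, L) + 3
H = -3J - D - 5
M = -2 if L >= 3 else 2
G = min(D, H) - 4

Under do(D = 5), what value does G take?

Under do(D=5), the mechanism D = 3L + 4 is discarded; D is fixed at 5.
J = max(D, L) + 3  [with D=5, L=-2]  = 8
H = -3J - D - 5  [with J=8, D=5]  = -34
G = min(D, H) - 4  [with D=5, H=-34]  = -38

-38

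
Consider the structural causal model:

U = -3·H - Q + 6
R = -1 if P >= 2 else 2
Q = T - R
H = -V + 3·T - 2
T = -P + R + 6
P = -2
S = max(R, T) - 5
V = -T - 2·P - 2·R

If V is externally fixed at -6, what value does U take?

do(V=-6) replaces the equation V = -T - 2·P - 2·R with the constant V = -6.
R = -1 if P >= 2 else 2  [with P=-2]  = 2
T = -P + R + 6  [with P=-2, R=2]  = 10
Q = T - R  [with T=10, R=2]  = 8
H = -V + 3·T - 2  [with V=-6, T=10]  = 34
U = -3·H - Q + 6  [with H=34, Q=8]  = -104

-104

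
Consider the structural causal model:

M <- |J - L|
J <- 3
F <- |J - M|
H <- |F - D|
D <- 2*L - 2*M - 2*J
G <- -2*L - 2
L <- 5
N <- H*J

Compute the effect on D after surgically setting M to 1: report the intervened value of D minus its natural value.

do(M=1) replaces the equation M <- |J - L| with the constant M = 1.
D = 2*L - 2*M - 2*J  [with L=5, M=1, J=3]  = 2
Without intervention: M = |J - L|  [with J=3, L=5]  = 2; D = 2*L - 2*M - 2*J  [with L=5, M=2, J=3]  = 0.
Change = 2 − 0 = 2.

2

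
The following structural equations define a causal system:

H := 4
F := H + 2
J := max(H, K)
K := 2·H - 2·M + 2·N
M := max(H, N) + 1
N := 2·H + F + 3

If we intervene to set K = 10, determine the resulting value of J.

10

The intervention breaks the incoming arrows to K: K := 2·H - 2·M + 2·N no longer applies, and K = 10.
J = max(H, K)  [with H=4, K=10]  = 10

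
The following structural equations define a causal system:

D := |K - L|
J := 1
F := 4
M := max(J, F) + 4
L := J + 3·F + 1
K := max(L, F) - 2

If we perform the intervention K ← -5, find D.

The intervention breaks the incoming arrows to K: K := max(L, F) - 2 no longer applies, and K = -5.
L = J + 3·F + 1  [with J=1, F=4]  = 14
D = |K - L|  [with K=-5, L=14]  = 19

19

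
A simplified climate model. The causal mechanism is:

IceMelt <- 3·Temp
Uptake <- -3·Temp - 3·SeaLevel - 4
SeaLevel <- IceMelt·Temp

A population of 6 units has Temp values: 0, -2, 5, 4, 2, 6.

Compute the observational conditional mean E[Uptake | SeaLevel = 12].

-40

E[Uptake|SeaLevel=12] averages over only the 2 units with SeaLevel=12 (Temp = -2, 2): Uptake = -34, -46, mean -40.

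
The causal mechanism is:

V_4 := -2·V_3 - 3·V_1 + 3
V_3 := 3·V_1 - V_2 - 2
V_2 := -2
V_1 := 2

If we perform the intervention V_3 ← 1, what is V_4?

The intervention breaks the incoming arrows to V_3: V_3 := 3·V_1 - V_2 - 2 no longer applies, and V_3 = 1.
V_4 = -2·V_3 - 3·V_1 + 3  [with V_3=1, V_1=2]  = -5

-5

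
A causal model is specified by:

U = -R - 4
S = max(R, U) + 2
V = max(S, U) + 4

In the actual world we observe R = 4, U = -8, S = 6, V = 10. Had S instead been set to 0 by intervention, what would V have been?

The intervention breaks the incoming arrows to S: S = max(R, U) + 2 no longer applies, and S = 0.
U = -R - 4  [with R=4]  = -8
V = max(S, U) + 4  [with S=0, U=-8]  = 4

4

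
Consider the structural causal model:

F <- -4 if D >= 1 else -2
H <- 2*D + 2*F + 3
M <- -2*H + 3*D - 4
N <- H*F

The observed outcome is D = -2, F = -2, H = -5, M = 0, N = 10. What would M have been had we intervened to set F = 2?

-16

Under do(F=2), the mechanism F <- -4 if D >= 1 else -2 is discarded; F is fixed at 2.
H = 2*D + 2*F + 3  [with D=-2, F=2]  = 3
M = -2*H + 3*D - 4  [with H=3, D=-2]  = -16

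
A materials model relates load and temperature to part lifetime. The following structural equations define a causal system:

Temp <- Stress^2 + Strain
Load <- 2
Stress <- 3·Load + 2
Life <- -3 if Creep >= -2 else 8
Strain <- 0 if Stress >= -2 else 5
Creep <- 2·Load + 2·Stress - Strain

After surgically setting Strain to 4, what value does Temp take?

68

The intervention breaks the incoming arrows to Strain: Strain <- 0 if Stress >= -2 else 5 no longer applies, and Strain = 4.
Stress = 3·Load + 2  [with Load=2]  = 8
Temp = Stress^2 + Strain  [with Stress=8, Strain=4]  = 68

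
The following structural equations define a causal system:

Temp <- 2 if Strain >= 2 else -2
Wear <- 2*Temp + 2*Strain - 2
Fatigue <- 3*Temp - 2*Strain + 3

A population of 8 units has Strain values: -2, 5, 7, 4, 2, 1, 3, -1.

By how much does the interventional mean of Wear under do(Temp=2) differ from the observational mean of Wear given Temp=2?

do(Temp=2) breaks Temp's dependence on Strain. With Temp=2 fixed, Wear across the units is -2, 12, 16, 10, 6, 4, 8, 0, mean 6.75.
Conditioning on Temp=2 selects the 5 unit(s) with Strain ∈ {5, 7, 4, 2, 3}. Their Wear values: 12, 16, 10, 6, 8. Mean = 10.4.
Difference = 6.75 − 10.4 = -3.65.

-3.65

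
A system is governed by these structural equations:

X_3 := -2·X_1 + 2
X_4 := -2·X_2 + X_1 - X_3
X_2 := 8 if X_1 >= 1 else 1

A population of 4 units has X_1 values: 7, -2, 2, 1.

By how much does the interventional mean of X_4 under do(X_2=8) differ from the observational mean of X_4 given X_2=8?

-4

do(X_2=8) breaks X_2's dependence on X_1. With X_2=8 fixed, X_4 across the units is 3, -24, -12, -15, mean -12.
Conditioning on X_2=8 selects the 3 unit(s) with X_1 ∈ {7, 2, 1}. Their X_4 values: 3, -12, -15. Mean = -8.
Difference = -12 − (-8) = -4.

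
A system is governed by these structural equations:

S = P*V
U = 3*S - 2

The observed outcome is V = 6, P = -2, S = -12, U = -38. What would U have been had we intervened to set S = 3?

The intervention breaks the incoming arrows to S: S = P*V no longer applies, and S = 3.
U = 3*S - 2  [with S=3]  = 7

7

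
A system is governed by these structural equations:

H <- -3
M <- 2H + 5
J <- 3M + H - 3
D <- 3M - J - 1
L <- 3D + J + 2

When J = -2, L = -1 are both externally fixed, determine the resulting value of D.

The joint intervention fixes J = -2, L = -1, removing each variable's own equation.
M = 2H + 5  [with H=-3]  = -1
D = 3M - J - 1  [with M=-1, J=-2]  = -2

-2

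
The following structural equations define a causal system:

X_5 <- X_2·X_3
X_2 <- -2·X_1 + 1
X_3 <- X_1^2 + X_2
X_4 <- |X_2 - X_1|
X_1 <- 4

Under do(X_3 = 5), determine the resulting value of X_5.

do(X_3=5) replaces the equation X_3 <- X_1^2 + X_2 with the constant X_3 = 5.
X_2 = -2·X_1 + 1  [with X_1=4]  = -7
X_5 = X_2·X_3  [with X_2=-7, X_3=5]  = -35

-35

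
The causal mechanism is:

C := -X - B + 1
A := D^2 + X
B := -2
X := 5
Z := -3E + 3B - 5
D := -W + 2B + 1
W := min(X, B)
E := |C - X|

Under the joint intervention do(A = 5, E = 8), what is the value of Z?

The joint intervention fixes A = 5, E = 8, removing each variable's own equation.
Z = -3E + 3B - 5  [with E=8, B=-2]  = -35

-35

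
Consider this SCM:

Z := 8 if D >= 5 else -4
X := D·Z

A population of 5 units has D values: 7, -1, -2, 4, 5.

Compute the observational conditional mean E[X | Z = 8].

48

E[X|Z=8] averages over only the 2 units with Z=8 (D = 7, 5): X = 56, 40, mean 48.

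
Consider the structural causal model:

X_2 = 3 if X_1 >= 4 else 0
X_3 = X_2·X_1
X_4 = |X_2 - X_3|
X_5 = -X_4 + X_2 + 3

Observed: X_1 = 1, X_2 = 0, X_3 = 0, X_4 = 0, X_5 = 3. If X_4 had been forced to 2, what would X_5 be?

1

Intervening sets X_4 = 2 and removes its equation (X_4 = |X_2 - X_3|).
X_2 = 3 if X_1 >= 4 else 0  [with X_1=1]  = 0
X_5 = -X_4 + X_2 + 3  [with X_4=2, X_2=0]  = 1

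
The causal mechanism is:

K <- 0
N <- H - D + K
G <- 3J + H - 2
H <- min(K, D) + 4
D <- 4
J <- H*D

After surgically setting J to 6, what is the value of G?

20

The intervention breaks the incoming arrows to J: J <- H*D no longer applies, and J = 6.
H = min(K, D) + 4  [with K=0, D=4]  = 4
G = 3J + H - 2  [with J=6, H=4]  = 20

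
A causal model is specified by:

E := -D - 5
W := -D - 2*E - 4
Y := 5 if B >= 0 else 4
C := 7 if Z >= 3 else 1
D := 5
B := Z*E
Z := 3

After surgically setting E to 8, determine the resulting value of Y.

The intervention breaks the incoming arrows to E: E := -D - 5 no longer applies, and E = 8.
B = Z*E  [with Z=3, E=8]  = 24
Y = 5 if B >= 0 else 4  [with B=24]  = 5

5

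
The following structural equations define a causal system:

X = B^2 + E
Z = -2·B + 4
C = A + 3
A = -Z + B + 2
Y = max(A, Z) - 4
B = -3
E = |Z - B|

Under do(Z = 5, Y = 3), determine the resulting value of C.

-3

Setting Z = 5, Y = 3 by intervention discards those variables' equations.
A = -Z + B + 2  [with Z=5, B=-3]  = -6
C = A + 3  [with A=-6]  = -3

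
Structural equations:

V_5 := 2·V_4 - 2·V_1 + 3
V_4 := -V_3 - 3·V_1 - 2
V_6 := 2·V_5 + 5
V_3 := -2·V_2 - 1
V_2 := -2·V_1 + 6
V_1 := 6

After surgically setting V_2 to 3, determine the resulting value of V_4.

-13

Under do(V_2=3), the mechanism V_2 := -2·V_1 + 6 is discarded; V_2 is fixed at 3.
V_3 = -2·V_2 - 1  [with V_2=3]  = -7
V_4 = -V_3 - 3·V_1 - 2  [with V_3=-7, V_1=6]  = -13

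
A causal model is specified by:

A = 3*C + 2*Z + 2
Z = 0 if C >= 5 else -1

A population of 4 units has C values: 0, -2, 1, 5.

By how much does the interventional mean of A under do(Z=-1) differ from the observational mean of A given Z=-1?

4

The intervention sets Z=-1 in all 4 units regardless of C. Recomputing A per unit gives 0, -6, 3, 15; average 3.
E[A|Z=-1] averages over only the 3 units with Z=-1 (C = 0, -2, 1): A = 0, -6, 3, mean -1.
Difference = 3 − (-1) = 4.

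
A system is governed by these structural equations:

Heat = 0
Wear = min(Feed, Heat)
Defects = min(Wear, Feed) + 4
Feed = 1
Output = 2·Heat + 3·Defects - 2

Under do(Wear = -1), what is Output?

7

do(Wear=-1) replaces the equation Wear = min(Feed, Heat) with the constant Wear = -1.
Defects = min(Wear, Feed) + 4  [with Wear=-1, Feed=1]  = 3
Output = 2·Heat + 3·Defects - 2  [with Heat=0, Defects=3]  = 7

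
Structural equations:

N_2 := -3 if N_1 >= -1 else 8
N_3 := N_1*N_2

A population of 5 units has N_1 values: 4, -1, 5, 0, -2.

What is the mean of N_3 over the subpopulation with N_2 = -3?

Conditioning on N_2=-3 selects the 4 unit(s) with N_1 ∈ {4, -1, 5, 0}. Their N_3 values: -12, 3, -15, 0. Mean = -6.

-6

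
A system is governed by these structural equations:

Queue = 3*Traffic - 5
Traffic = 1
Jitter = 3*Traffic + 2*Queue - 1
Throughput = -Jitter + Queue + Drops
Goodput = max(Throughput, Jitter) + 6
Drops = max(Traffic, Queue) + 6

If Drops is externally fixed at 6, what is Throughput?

6

do(Drops=6) replaces the equation Drops = max(Traffic, Queue) + 6 with the constant Drops = 6.
Queue = 3*Traffic - 5  [with Traffic=1]  = -2
Jitter = 3*Traffic + 2*Queue - 1  [with Traffic=1, Queue=-2]  = -2
Throughput = -Jitter + Queue + Drops  [with Jitter=-2, Queue=-2, Drops=6]  = 6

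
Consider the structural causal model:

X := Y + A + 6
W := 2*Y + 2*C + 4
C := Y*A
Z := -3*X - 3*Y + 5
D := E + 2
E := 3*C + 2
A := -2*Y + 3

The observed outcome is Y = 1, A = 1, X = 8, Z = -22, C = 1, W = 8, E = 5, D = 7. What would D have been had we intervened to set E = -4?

do(E=-4) replaces the equation E := 3*C + 2 with the constant E = -4.
D = E + 2  [with E=-4]  = -2

-2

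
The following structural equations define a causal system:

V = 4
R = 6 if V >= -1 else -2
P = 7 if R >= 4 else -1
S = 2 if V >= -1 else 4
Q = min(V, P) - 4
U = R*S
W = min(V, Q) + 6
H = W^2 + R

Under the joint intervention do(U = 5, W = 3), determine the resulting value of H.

The joint intervention fixes U = 5, W = 3, removing each variable's own equation.
R = 6 if V >= -1 else -2  [with V=4]  = 6
H = W^2 + R  [with W=3, R=6]  = 15

15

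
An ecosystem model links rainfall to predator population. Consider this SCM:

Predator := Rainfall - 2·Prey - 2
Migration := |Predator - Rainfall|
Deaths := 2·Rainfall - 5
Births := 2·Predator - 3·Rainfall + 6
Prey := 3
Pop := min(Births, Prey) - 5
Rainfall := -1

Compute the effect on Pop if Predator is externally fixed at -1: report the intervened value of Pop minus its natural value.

The intervention breaks the incoming arrows to Predator: Predator := Rainfall - 2·Prey - 2 no longer applies, and Predator = -1.
Births = 2·Predator - 3·Rainfall + 6  [with Predator=-1, Rainfall=-1]  = 7
Pop = min(Births, Prey) - 5  [with Births=7, Prey=3]  = -2
Without intervention: Predator = Rainfall - 2·Prey - 2  [with Rainfall=-1, Prey=3]  = -9; Births = 2·Predator - 3·Rainfall + 6  [with Predator=-9, Rainfall=-1]  = -9; Pop = min(Births, Prey) - 5  [with Births=-9, Prey=3]  = -14.
Change = -2 − (-14) = 12.

12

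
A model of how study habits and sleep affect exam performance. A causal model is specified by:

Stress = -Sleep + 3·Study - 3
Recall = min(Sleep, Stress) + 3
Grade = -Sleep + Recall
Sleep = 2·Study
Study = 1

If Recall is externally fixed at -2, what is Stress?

Under do(Recall=-2), the mechanism Recall = min(Sleep, Stress) + 3 is discarded; Recall is fixed at -2.
Since Stress is not a descendant of the intervened variable, it is unaffected.
Sleep = 2·Study  [with Study=1]  = 2
Stress = -Sleep + 3·Study - 3  [with Sleep=2, Study=1]  = -2

-2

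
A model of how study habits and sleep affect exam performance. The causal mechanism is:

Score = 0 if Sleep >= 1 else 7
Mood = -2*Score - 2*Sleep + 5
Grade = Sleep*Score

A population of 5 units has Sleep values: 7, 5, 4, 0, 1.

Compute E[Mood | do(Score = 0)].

do(Score=0) breaks Score's dependence on Sleep. With Score=0 fixed, Mood across the units is -9, -5, -3, 5, 3, mean -1.8.

-1.8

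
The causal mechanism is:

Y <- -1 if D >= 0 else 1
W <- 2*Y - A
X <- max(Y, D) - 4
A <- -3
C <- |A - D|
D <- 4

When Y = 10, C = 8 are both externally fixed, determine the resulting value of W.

23

The joint intervention fixes Y = 10, C = 8, removing each variable's own equation.
W = 2*Y - A  [with Y=10, A=-3]  = 23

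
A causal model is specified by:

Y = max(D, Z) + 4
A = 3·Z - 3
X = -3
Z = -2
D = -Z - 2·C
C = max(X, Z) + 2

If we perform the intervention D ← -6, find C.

The intervention breaks the incoming arrows to D: D = -Z - 2·C no longer applies, and D = -6.
Since C is not a descendant of the intervened variable, it is unaffected.
C = max(X, Z) + 2  [with X=-3, Z=-2]  = 0

0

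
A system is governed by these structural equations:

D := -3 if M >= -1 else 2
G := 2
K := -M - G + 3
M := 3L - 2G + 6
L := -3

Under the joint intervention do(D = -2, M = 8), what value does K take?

The joint intervention fixes D = -2, M = 8, removing each variable's own equation.
K = -M - G + 3  [with M=8, G=2]  = -7

-7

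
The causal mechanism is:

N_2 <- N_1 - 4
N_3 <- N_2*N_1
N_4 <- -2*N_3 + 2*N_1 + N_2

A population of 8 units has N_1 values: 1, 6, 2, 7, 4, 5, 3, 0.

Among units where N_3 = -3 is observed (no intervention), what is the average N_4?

Observing N_3=-3 restricts to units where N_3's equation naturally yields -3: N_1 ∈ {1, 3}. In that subpopulation N_4 = 5, 11, mean 8.

8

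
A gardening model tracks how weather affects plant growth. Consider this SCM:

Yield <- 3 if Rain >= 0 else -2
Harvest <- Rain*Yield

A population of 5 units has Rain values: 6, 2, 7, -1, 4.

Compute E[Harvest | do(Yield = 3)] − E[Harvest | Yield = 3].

The intervention sets Yield=3 in all 5 units regardless of Rain. Recomputing Harvest per unit gives 18, 6, 21, -3, 12; average 10.8.
Conditioning on Yield=3 selects the 4 unit(s) with Rain ∈ {6, 2, 7, 4}. Their Harvest values: 18, 6, 21, 12. Mean = 14.25.
Difference = 10.8 − 14.25 = -3.45.

-3.45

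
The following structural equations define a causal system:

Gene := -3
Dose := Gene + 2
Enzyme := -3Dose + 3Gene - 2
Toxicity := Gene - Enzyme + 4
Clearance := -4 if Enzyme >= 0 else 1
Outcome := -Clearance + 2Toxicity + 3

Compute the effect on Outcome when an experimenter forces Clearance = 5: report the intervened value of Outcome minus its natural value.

-4

The intervention breaks the incoming arrows to Clearance: Clearance := -4 if Enzyme >= 0 else 1 no longer applies, and Clearance = 5.
Dose = Gene + 2  [with Gene=-3]  = -1
Enzyme = -3Dose + 3Gene - 2  [with Dose=-1, Gene=-3]  = -8
Toxicity = Gene - Enzyme + 4  [with Gene=-3, Enzyme=-8]  = 9
Outcome = -Clearance + 2Toxicity + 3  [with Clearance=5, Toxicity=9]  = 16
Without intervention: Dose = Gene + 2  [with Gene=-3]  = -1; Enzyme = -3Dose + 3Gene - 2  [with Dose=-1, Gene=-3]  = -8; Toxicity = Gene - Enzyme + 4  [with Gene=-3, Enzyme=-8]  = 9; Clearance = -4 if Enzyme >= 0 else 1  [with Enzyme=-8]  = 1; Outcome = -Clearance + 2Toxicity + 3  [with Clearance=1, Toxicity=9]  = 20.
Change = 16 − 20 = -4.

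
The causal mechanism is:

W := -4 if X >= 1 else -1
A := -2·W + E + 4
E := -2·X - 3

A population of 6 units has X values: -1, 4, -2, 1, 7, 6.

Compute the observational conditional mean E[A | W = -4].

0

E[A|W=-4] averages over only the 4 units with W=-4 (X = 4, 1, 7, 6): A = 1, 7, -5, -3, mean 0.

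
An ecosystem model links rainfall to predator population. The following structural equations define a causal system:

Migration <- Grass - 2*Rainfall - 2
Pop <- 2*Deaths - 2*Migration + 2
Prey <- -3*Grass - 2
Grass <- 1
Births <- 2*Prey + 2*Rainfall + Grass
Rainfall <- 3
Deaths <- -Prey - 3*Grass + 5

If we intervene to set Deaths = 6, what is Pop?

Under do(Deaths=6), the mechanism Deaths <- -Prey - 3*Grass + 5 is discarded; Deaths is fixed at 6.
Migration = Grass - 2*Rainfall - 2  [with Grass=1, Rainfall=3]  = -7
Pop = 2*Deaths - 2*Migration + 2  [with Deaths=6, Migration=-7]  = 28

28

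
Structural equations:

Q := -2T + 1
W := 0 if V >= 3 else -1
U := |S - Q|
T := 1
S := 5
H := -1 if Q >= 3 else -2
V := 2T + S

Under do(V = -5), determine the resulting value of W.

The intervention breaks the incoming arrows to V: V := 2T + S no longer applies, and V = -5.
W = 0 if V >= 3 else -1  [with V=-5]  = -1

-1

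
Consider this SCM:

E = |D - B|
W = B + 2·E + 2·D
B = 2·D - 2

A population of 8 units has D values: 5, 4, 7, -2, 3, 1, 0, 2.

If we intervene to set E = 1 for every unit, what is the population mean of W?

Under do(E=1), E's equation is replaced by E=1 for every unit. Per-unit W: 20, 16, 28, -8, 12, 4, 0, 8. Mean = 10.

10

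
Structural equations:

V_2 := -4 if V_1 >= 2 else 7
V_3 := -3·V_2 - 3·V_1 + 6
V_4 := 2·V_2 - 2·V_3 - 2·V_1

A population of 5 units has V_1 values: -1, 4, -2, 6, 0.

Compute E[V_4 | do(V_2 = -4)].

-38.4

do(V_2=-4) breaks V_2's dependence on V_1. With V_2=-4 fixed, V_4 across the units is -48, -28, -52, -20, -44, mean -38.4.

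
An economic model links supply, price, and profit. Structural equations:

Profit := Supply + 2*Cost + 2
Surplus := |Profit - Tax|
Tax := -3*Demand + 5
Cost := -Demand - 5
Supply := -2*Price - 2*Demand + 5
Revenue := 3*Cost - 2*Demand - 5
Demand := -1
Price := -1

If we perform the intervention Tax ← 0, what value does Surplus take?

Intervening sets Tax = 0 and removes its equation (Tax := -3*Demand + 5).
Supply = -2*Price - 2*Demand + 5  [with Price=-1, Demand=-1]  = 9
Cost = -Demand - 5  [with Demand=-1]  = -4
Profit = Supply + 2*Cost + 2  [with Supply=9, Cost=-4]  = 3
Surplus = |Profit - Tax|  [with Profit=3, Tax=0]  = 3

3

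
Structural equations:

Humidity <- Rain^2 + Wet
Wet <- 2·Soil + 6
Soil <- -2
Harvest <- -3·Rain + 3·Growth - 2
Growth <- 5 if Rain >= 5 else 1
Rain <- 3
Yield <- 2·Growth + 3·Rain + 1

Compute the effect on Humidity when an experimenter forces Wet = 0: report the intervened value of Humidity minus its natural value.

-2

do(Wet=0) replaces the equation Wet <- 2·Soil + 6 with the constant Wet = 0.
Humidity = Rain^2 + Wet  [with Rain=3, Wet=0]  = 9
Without intervention: Wet = 2·Soil + 6  [with Soil=-2]  = 2; Humidity = Rain^2 + Wet  [with Rain=3, Wet=2]  = 11.
Change = 9 − 11 = -2.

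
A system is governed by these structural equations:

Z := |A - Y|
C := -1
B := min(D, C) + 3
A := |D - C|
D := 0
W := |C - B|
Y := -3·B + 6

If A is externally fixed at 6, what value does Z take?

6

Intervening sets A = 6 and removes its equation (A := |D - C|).
B = min(D, C) + 3  [with D=0, C=-1]  = 2
Y = -3·B + 6  [with B=2]  = 0
Z = |A - Y|  [with A=6, Y=0]  = 6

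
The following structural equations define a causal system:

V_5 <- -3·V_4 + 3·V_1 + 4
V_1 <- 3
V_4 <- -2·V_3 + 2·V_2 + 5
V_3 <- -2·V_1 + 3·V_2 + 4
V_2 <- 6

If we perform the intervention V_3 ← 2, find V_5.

-26

do(V_3=2) replaces the equation V_3 <- -2·V_1 + 3·V_2 + 4 with the constant V_3 = 2.
V_4 = -2·V_3 + 2·V_2 + 5  [with V_3=2, V_2=6]  = 13
V_5 = -3·V_4 + 3·V_1 + 4  [with V_4=13, V_1=3]  = -26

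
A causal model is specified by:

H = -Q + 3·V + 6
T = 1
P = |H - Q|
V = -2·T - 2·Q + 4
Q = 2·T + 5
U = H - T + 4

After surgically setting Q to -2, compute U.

Under do(Q=-2), the mechanism Q = 2·T + 5 is discarded; Q is fixed at -2.
V = -2·T - 2·Q + 4  [with T=1, Q=-2]  = 6
H = -Q + 3·V + 6  [with Q=-2, V=6]  = 26
U = H - T + 4  [with H=26, T=1]  = 29

29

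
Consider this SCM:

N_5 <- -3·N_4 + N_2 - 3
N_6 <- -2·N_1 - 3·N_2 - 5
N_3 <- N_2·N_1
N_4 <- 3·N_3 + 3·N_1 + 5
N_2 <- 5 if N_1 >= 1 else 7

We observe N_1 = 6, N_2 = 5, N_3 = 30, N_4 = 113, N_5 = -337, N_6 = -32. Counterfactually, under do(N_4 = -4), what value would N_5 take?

Intervening sets N_4 = -4 and removes its equation (N_4 <- 3·N_3 + 3·N_1 + 5).
N_2 = 5 if N_1 >= 1 else 7  [with N_1=6]  = 5
N_5 = -3·N_4 + N_2 - 3  [with N_4=-4, N_2=5]  = 14

14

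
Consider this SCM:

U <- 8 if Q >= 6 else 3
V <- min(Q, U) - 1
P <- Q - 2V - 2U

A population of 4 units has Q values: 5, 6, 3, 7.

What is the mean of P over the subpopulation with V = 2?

-6

Conditioning on V=2 selects the 2 unit(s) with Q ∈ {5, 3}. Their P values: -5, -7. Mean = -6.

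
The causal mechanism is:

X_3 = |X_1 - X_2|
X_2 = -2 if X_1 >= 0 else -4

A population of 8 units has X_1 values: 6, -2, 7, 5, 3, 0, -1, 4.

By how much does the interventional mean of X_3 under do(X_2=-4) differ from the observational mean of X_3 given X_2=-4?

4.25

Under do(X_2=-4), X_2's equation is replaced by X_2=-4 for every unit. Per-unit X_3: 10, 2, 11, 9, 7, 4, 3, 8. Mean = 6.75.
E[X_3|X_2=-4] averages over only the 2 units with X_2=-4 (X_1 = -2, -1): X_3 = 2, 3, mean 2.5.
Difference = 6.75 − 2.5 = 4.25.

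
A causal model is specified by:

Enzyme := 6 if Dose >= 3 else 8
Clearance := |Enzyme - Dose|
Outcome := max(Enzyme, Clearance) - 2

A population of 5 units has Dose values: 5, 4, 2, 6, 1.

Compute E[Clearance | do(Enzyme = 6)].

do(Enzyme=6) breaks Enzyme's dependence on Dose. With Enzyme=6 fixed, Clearance across the units is 1, 2, 4, 0, 5, mean 2.4.

2.4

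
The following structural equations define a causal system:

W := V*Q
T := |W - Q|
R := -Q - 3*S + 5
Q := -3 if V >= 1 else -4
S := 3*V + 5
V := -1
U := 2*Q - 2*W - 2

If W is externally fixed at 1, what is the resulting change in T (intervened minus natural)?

-3

do(W=1) replaces the equation W := V*Q with the constant W = 1.
Q = -3 if V >= 1 else -4  [with V=-1]  = -4
T = |W - Q|  [with W=1, Q=-4]  = 5
Without intervention: Q = -3 if V >= 1 else -4  [with V=-1]  = -4; W = V*Q  [with V=-1, Q=-4]  = 4; T = |W - Q|  [with W=4, Q=-4]  = 8.
Change = 5 − 8 = -3.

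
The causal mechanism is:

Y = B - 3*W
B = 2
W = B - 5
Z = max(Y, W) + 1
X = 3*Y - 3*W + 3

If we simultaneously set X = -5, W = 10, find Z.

The joint intervention fixes X = -5, W = 10, removing each variable's own equation.
Y = B - 3*W  [with B=2, W=10]  = -28
Z = max(Y, W) + 1  [with Y=-28, W=10]  = 11

11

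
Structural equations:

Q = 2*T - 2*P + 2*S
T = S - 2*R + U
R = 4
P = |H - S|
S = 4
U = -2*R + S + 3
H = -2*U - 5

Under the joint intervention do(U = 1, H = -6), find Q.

Under do(U = 1, H = -6), each intervened variable's structural equation is replaced by its fixed value.
T = S - 2*R + U  [with S=4, R=4, U=1]  = -3
P = |H - S|  [with H=-6, S=4]  = 10
Q = 2*T - 2*P + 2*S  [with T=-3, P=10, S=4]  = -18

-18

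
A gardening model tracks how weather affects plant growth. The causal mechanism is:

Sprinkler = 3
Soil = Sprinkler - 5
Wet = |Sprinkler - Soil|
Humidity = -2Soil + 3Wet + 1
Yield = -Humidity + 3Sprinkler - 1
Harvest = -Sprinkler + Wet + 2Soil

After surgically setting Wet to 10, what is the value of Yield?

do(Wet=10) replaces the equation Wet = |Sprinkler - Soil| with the constant Wet = 10.
Soil = Sprinkler - 5  [with Sprinkler=3]  = -2
Humidity = -2Soil + 3Wet + 1  [with Soil=-2, Wet=10]  = 35
Yield = -Humidity + 3Sprinkler - 1  [with Humidity=35, Sprinkler=3]  = -27

-27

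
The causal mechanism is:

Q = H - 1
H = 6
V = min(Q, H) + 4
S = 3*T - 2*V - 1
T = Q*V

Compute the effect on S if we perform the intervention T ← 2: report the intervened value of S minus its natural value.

Intervening sets T = 2 and removes its equation (T = Q*V).
Q = H - 1  [with H=6]  = 5
V = min(Q, H) + 4  [with Q=5, H=6]  = 9
S = 3*T - 2*V - 1  [with T=2, V=9]  = -13
Without intervention: Q = H - 1  [with H=6]  = 5; V = min(Q, H) + 4  [with Q=5, H=6]  = 9; T = Q*V  [with Q=5, V=9]  = 45; S = 3*T - 2*V - 1  [with T=45, V=9]  = 116.
Change = -13 − 116 = -129.

-129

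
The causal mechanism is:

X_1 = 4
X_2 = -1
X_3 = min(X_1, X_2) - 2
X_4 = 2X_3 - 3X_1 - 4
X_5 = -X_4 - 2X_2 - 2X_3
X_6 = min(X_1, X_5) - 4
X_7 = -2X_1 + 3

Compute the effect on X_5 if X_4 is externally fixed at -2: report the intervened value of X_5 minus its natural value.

Intervening sets X_4 = -2 and removes its equation (X_4 = 2X_3 - 3X_1 - 4).
X_3 = min(X_1, X_2) - 2  [with X_1=4, X_2=-1]  = -3
X_5 = -X_4 - 2X_2 - 2X_3  [with X_4=-2, X_2=-1, X_3=-3]  = 10
Without intervention: X_3 = min(X_1, X_2) - 2  [with X_1=4, X_2=-1]  = -3; X_4 = 2X_3 - 3X_1 - 4  [with X_3=-3, X_1=4]  = -22; X_5 = -X_4 - 2X_2 - 2X_3  [with X_4=-22, X_2=-1, X_3=-3]  = 30.
Change = 10 − 30 = -20.

-20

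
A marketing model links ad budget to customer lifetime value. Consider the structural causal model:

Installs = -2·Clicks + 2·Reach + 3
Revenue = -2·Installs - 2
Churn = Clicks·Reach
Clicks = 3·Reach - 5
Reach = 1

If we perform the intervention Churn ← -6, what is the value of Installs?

9

Under do(Churn=-6), the mechanism Churn = Clicks·Reach is discarded; Churn is fixed at -6.
Since Installs is not a descendant of the intervened variable, it is unaffected.
Clicks = 3·Reach - 5  [with Reach=1]  = -2
Installs = -2·Clicks + 2·Reach + 3  [with Clicks=-2, Reach=1]  = 9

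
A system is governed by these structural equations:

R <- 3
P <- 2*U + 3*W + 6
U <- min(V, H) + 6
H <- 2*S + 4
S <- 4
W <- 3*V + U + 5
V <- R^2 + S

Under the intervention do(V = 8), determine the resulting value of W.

43

The intervention breaks the incoming arrows to V: V <- R^2 + S no longer applies, and V = 8.
H = 2*S + 4  [with S=4]  = 12
U = min(V, H) + 6  [with V=8, H=12]  = 14
W = 3*V + U + 5  [with V=8, U=14]  = 43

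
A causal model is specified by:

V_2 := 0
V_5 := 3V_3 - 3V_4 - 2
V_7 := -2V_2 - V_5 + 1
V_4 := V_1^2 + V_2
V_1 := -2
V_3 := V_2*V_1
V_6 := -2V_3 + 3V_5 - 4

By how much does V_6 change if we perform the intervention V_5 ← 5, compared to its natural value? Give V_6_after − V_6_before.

57

The intervention breaks the incoming arrows to V_5: V_5 := 3V_3 - 3V_4 - 2 no longer applies, and V_5 = 5.
V_3 = V_2*V_1  [with V_2=0, V_1=-2]  = 0
V_6 = -2V_3 + 3V_5 - 4  [with V_3=0, V_5=5]  = 11
Without intervention: V_3 = V_2*V_1  [with V_2=0, V_1=-2]  = 0; V_4 = V_1^2 + V_2  [with V_1=-2, V_2=0]  = 4; V_5 = 3V_3 - 3V_4 - 2  [with V_3=0, V_4=4]  = -14; V_6 = -2V_3 + 3V_5 - 4  [with V_3=0, V_5=-14]  = -46.
Change = 11 − (-46) = 57.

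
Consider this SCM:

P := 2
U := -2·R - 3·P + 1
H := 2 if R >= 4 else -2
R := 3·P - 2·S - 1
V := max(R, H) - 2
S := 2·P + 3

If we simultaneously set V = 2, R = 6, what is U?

-17

Under do(V = 2, R = 6), each intervened variable's structural equation is replaced by its fixed value.
U = -2·R - 3·P + 1  [with R=6, P=2]  = -17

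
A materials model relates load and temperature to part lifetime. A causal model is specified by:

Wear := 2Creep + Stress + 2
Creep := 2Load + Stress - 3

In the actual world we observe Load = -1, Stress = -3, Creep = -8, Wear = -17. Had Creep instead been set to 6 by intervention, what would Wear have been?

11

The intervention breaks the incoming arrows to Creep: Creep := 2Load + Stress - 3 no longer applies, and Creep = 6.
Wear = 2Creep + Stress + 2  [with Creep=6, Stress=-3]  = 11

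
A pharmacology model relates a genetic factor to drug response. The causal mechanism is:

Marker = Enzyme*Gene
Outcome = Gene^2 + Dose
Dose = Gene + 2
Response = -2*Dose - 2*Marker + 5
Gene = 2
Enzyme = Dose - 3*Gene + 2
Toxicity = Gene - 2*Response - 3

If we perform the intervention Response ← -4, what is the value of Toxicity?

7

The intervention breaks the incoming arrows to Response: Response = -2*Dose - 2*Marker + 5 no longer applies, and Response = -4.
Toxicity = Gene - 2*Response - 3  [with Gene=2, Response=-4]  = 7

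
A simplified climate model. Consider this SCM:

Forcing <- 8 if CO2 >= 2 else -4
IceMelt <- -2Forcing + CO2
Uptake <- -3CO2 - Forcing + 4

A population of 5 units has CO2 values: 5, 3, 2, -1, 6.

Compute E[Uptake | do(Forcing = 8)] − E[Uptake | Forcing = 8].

do(Forcing=8) breaks Forcing's dependence on CO2. With Forcing=8 fixed, Uptake across the units is -19, -13, -10, -1, -22, mean -13.
Conditioning on Forcing=8 selects the 4 unit(s) with CO2 ∈ {5, 3, 2, 6}. Their Uptake values: -19, -13, -10, -22. Mean = -16.
Difference = -13 − (-16) = 3.

3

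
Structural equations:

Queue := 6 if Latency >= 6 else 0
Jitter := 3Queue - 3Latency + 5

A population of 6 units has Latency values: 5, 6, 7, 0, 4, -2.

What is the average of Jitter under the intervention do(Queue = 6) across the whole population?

13

Every unit gets Queue=6 under the intervention. Jitter values become 8, 5, 2, 23, 11, 29; E[Jitter|do(Queue=6)] = 13.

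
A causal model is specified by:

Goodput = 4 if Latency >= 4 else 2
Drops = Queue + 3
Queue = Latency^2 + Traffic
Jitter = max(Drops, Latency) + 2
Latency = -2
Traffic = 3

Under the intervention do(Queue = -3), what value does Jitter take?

do(Queue=-3) replaces the equation Queue = Latency^2 + Traffic with the constant Queue = -3.
Drops = Queue + 3  [with Queue=-3]  = 0
Jitter = max(Drops, Latency) + 2  [with Drops=0, Latency=-2]  = 2

2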